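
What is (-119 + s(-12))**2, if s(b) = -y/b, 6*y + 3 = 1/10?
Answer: 7346032681/518400 ≈ 14171.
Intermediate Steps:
y = -29/60 (y = -1/2 + (1/6)/10 = -1/2 + (1/6)*(1/10) = -1/2 + 1/60 = -29/60 ≈ -0.48333)
s(b) = 29/(60*b) (s(b) = -(-29)/(60*b) = 29/(60*b))
(-119 + s(-12))**2 = (-119 + (29/60)/(-12))**2 = (-119 + (29/60)*(-1/12))**2 = (-119 - 29/720)**2 = (-85709/720)**2 = 7346032681/518400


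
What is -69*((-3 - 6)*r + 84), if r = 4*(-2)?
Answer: -10764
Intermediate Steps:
r = -8
-69*((-3 - 6)*r + 84) = -69*((-3 - 6)*(-8) + 84) = -69*(-9*(-8) + 84) = -69*(72 + 84) = -69*156 = -10764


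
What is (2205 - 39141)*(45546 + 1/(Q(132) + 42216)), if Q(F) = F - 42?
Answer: -11861806038012/7051 ≈ -1.6823e+9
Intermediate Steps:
Q(F) = -42 + F
(2205 - 39141)*(45546 + 1/(Q(132) + 42216)) = (2205 - 39141)*(45546 + 1/((-42 + 132) + 42216)) = -36936*(45546 + 1/(90 + 42216)) = -36936*(45546 + 1/42306) = -36936*1926869077/42306 = -11861806038012/7051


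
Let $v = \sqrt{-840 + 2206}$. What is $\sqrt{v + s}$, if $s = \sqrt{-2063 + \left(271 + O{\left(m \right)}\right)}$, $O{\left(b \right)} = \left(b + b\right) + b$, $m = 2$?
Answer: $\sqrt{\sqrt{1366} + i \sqrt{1786}} \approx 6.8228 + 3.097 i$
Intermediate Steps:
$O{\left(b \right)} = 3 b$ ($O{\left(b \right)} = 2 b + b = 3 b$)
$s = i \sqrt{1786}$ ($s = \sqrt{-2063 + \left(271 + 3 \cdot 2\right)} = \sqrt{-2063 + \left(271 + 6\right)} = \sqrt{-2063 + 277} = \sqrt{-1786} = i \sqrt{1786} \approx 42.261 i$)
$v = \sqrt{1366} \approx 36.959$
$\sqrt{v + s} = \sqrt{\sqrt{1366} + i \sqrt{1786}}$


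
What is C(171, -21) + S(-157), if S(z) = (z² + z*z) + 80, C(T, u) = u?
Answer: 49357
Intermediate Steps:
S(z) = 80 + 2*z² (S(z) = (z² + z²) + 80 = 2*z² + 80 = 80 + 2*z²)
C(171, -21) + S(-157) = -21 + (80 + 2*(-157)²) = -21 + (80 + 2*24649) = -21 + (80 + 49298) = -21 + 49378 = 49357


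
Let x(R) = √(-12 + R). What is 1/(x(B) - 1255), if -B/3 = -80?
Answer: -1255/1574797 - 2*√57/1574797 ≈ -0.00080652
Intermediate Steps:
B = 240 (B = -3*(-80) = 240)
1/(x(B) - 1255) = 1/(√(-12 + 240) - 1255) = 1/(√228 - 1255) = 1/(2*√57 - 1255) = 1/(-1255 + 2*√57)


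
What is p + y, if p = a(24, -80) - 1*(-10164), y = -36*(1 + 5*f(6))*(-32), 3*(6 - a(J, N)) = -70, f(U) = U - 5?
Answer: 51316/3 ≈ 17105.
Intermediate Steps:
f(U) = -5 + U
a(J, N) = 88/3 (a(J, N) = 6 - ⅓*(-70) = 6 + 70/3 = 88/3)
y = 6912 (y = -36*(1 + 5*(-5 + 6))*(-32) = -36*(1 + 5*1)*(-32) = -36*(1 + 5)*(-32) = -36*6*(-32) = -216*(-32) = 6912)
p = 30580/3 (p = 88/3 - 1*(-10164) = 88/3 + 10164 = 30580/3 ≈ 10193.)
p + y = 30580/3 + 6912 = 51316/3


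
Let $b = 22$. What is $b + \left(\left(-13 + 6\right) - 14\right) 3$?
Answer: $-41$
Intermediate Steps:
$b + \left(\left(-13 + 6\right) - 14\right) 3 = 22 + \left(\left(-13 + 6\right) - 14\right) 3 = 22 + \left(-7 - 14\right) 3 = 22 - 63 = -41$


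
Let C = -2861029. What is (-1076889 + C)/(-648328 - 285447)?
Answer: 3937918/933775 ≈ 4.2172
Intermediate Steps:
(-1076889 + C)/(-648328 - 285447) = (-1076889 - 2861029)/(-648328 - 285447) = -3937918/(-933775) = -3937918*(-1/933775) = 3937918/933775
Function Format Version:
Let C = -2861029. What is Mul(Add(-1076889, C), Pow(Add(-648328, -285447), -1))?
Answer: Rational(3937918, 933775) ≈ 4.2172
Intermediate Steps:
Mul(Add(-1076889, C), Pow(Add(-648328, -285447), -1)) = Mul(Add(-1076889, -2861029), Pow(Add(-648328, -285447), -1)) = Mul(-3937918, Pow(-933775, -1)) = Mul(-3937918, Rational(-1, 933775)) = Rational(3937918, 933775)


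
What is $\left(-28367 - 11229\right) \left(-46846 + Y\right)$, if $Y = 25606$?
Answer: $841019040$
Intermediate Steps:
$\left(-28367 - 11229\right) \left(-46846 + Y\right) = \left(-28367 - 11229\right) \left(-46846 + 25606\right) = \left(-39596\right) \left(-21240\right) = 841019040$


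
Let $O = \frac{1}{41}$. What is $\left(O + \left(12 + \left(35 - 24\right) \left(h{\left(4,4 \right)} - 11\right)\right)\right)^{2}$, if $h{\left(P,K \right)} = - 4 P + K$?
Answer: $\frac{97614400}{1681} \approx 58069.0$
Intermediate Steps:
$h{\left(P,K \right)} = K - 4 P$
$O = \frac{1}{41} \approx 0.02439$
$\left(O + \left(12 + \left(35 - 24\right) \left(h{\left(4,4 \right)} - 11\right)\right)\right)^{2} = \left(\frac{1}{41} + \left(12 + \left(35 - 24\right) \left(\left(4 - 16\right) - 11\right)\right)\right)^{2} = \left(\frac{1}{41} + \left(12 + 11 \left(\left(4 - 16\right) - 11\right)\right)\right)^{2} = \left(\frac{1}{41} + \left(12 + 11 \left(-12 - 11\right)\right)\right)^{2} = \left(\frac{1}{41} + \left(12 + 11 \left(-23\right)\right)\right)^{2} = \left(\frac{1}{41} + \left(12 - 253\right)\right)^{2} = \left(\frac{1}{41} - 241\right)^{2} = \left(- \frac{9880}{41}\right)^{2} = \frac{97614400}{1681}$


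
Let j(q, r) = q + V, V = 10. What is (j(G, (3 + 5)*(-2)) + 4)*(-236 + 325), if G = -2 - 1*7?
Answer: 445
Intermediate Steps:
G = -9 (G = -2 - 7 = -9)
j(q, r) = 10 + q (j(q, r) = q + 10 = 10 + q)
(j(G, (3 + 5)*(-2)) + 4)*(-236 + 325) = ((10 - 9) + 4)*(-236 + 325) = (1 + 4)*89 = 5*89 = 445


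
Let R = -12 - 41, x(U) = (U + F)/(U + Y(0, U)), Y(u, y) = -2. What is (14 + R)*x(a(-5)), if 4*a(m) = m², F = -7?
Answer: 117/17 ≈ 6.8824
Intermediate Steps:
a(m) = m²/4
x(U) = (-7 + U)/(-2 + U) (x(U) = (U - 7)/(U - 2) = (-7 + U)/(-2 + U))
R = -53
(14 + R)*x(a(-5)) = (14 - 53)*((-7 + (¼)*(-5)²)/(-2 + (¼)*(-5)²)) = -39*(-7 + (¼)*25)/(-2 + (¼)*25) = -39*(-7 + 25/4)/(-2 + 25/4) = -39*(-3)/(17/4*4) = -156*(-3)/(17*4) = -39*(-3/17) = 117/17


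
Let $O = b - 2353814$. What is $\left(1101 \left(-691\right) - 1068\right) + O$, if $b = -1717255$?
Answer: $-4832928$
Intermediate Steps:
$O = -4071069$ ($O = -1717255 - 2353814 = -4071069$)
$\left(1101 \left(-691\right) - 1068\right) + O = \left(1101 \left(-691\right) - 1068\right) - 4071069 = \left(-760791 - 1068\right) - 4071069 = -761859 - 4071069 = -4832928$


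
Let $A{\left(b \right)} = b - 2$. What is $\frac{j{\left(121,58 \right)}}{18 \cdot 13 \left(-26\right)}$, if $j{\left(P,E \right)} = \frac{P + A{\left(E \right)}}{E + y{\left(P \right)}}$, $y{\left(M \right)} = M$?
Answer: $- \frac{59}{363012} \approx -0.00016253$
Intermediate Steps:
$A{\left(b \right)} = -2 + b$
$j{\left(P,E \right)} = \frac{-2 + E + P}{E + P}$ ($j{\left(P,E \right)} = \frac{P + \left(-2 + E\right)}{E + P} = \frac{-2 + E + P}{E + P}$)
$\frac{j{\left(121,58 \right)}}{18 \cdot 13 \left(-26\right)} = \frac{\frac{1}{58 + 121} \left(-2 + 58 + 121\right)}{18 \cdot 13 \left(-26\right)} = \frac{\frac{1}{179} \cdot 177}{234 \left(-26\right)} = \frac{\frac{1}{179} \cdot 177}{-6084} = \frac{177}{179} \left(- \frac{1}{6084}\right) = - \frac{59}{363012}$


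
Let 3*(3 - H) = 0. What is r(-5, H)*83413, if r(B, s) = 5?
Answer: 417065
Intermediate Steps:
H = 3 (H = 3 - 1/3*0 = 3 + 0 = 3)
r(-5, H)*83413 = 5*83413 = 417065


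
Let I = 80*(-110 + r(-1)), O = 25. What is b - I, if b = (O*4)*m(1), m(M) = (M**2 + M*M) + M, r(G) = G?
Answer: 9180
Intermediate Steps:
m(M) = M + 2*M**2 (m(M) = (M**2 + M**2) + M = 2*M**2 + M = M + 2*M**2)
I = -8880 (I = 80*(-110 - 1) = 80*(-111) = -8880)
b = 300 (b = (25*4)*(1*(1 + 2*1)) = 100*(1*(1 + 2)) = 100*(1*3) = 100*3 = 300)
b - I = 300 - 1*(-8880) = 300 + 8880 = 9180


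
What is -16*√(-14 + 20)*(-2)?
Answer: 32*√6 ≈ 78.384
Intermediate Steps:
-16*√(-14 + 20)*(-2) = -16*√6*(-2) = 32*√6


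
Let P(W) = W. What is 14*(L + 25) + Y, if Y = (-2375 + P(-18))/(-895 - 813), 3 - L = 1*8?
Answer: 480633/1708 ≈ 281.40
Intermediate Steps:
L = -5 (L = 3 - 8 = -5)
Y = 2393/1708 (Y = (-2375 - 18)/(-895 - 813) = -2393/(-1708) = -2393*(-1/1708) = 2393/1708 ≈ 1.4011)
14*(L + 25) + Y = 14*(-5 + 25) + 2393/1708 = 14*20 + 2393/1708 = 280 + 2393/1708 = 480633/1708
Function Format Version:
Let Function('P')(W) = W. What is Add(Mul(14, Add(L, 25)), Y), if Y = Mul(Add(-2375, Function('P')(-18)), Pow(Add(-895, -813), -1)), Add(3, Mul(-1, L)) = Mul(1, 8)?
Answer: Rational(480633, 1708) ≈ 281.40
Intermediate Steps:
L = -5 (L = Add(3, Mul(-1, Mul(1, 8))) = Add(3, Mul(-1, 8)) = Add(3, -8) = -5)
Y = Rational(2393, 1708) (Y = Mul(Add(-2375, -18), Pow(Add(-895, -813), -1)) = Mul(-2393, Pow(-1708, -1)) = Mul(-2393, Rational(-1, 1708)) = Rational(2393, 1708) ≈ 1.4011)
Add(Mul(14, Add(L, 25)), Y) = Add(Mul(14, Add(-5, 25)), Rational(2393, 1708)) = Add(Mul(14, 20), Rational(2393, 1708)) = Add(280, Rational(2393, 1708)) = Rational(480633, 1708)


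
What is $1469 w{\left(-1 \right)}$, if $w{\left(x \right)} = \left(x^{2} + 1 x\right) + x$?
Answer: $-1469$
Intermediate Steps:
$w{\left(x \right)} = x^{2} + 2 x$ ($w{\left(x \right)} = \left(x^{2} + x\right) + x = \left(x + x^{2}\right) + x = x^{2} + 2 x$)
$1469 w{\left(-1 \right)} = 1469 \left(- (2 - 1)\right) = 1469 \left(\left(-1\right) 1\right) = 1469 \left(-1\right) = -1469$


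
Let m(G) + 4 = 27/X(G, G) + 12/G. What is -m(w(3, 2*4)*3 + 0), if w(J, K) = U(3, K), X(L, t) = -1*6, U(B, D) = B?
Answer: 43/6 ≈ 7.1667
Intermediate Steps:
X(L, t) = -6
w(J, K) = 3
m(G) = -17/2 + 12/G (m(G) = -4 + (27/(-6) + 12/G) = -4 + (27*(-⅙) + 12/G) = -4 + (-9/2 + 12/G) = -17/2 + 12/G)
-m(w(3, 2*4)*3 + 0) = -(-17/2 + 12/(3*3 + 0)) = -(-17/2 + 12/(9 + 0)) = -(-17/2 + 12/9) = -(-17/2 + 12*(⅑)) = -(-17/2 + 4/3) = -1*(-43/6) = 43/6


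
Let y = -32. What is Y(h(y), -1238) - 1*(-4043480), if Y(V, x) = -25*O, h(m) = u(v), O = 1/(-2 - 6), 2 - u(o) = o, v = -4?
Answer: 32347865/8 ≈ 4.0435e+6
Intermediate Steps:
u(o) = 2 - o
O = -1/8 (O = 1/(-8) = -1/8 ≈ -0.12500)
h(m) = 6 (h(m) = 2 - 1*(-4) = 2 + 4 = 6)
Y(V, x) = 25/8 (Y(V, x) = -25*(-1/8) = 25/8)
Y(h(y), -1238) - 1*(-4043480) = 25/8 - 1*(-4043480) = 25/8 + 4043480 = 32347865/8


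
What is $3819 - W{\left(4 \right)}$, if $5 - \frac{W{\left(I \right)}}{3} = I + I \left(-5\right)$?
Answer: $3756$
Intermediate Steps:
$W{\left(I \right)} = 15 + 12 I$ ($W{\left(I \right)} = 15 - 3 \left(I + I \left(-5\right)\right) = 15 - 3 \left(I - 5 I\right) = 15 - 3 \left(- 4 I\right) = 15 + 12 I$)
$3819 - W{\left(4 \right)} = 3819 - \left(15 + 12 \cdot 4\right) = 3819 - \left(15 + 48\right) = 3819 - 63 = 3756$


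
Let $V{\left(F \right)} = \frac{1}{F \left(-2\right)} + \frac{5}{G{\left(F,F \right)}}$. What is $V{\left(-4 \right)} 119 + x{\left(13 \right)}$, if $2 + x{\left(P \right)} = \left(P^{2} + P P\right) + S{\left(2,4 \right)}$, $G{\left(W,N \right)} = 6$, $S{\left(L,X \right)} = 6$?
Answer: $\frac{10945}{24} \approx 456.04$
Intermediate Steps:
$x{\left(P \right)} = 4 + 2 P^{2}$ ($x{\left(P \right)} = -2 + \left(\left(P^{2} + P P\right) + 6\right) = -2 + \left(\left(P^{2} + P^{2}\right) + 6\right) = -2 + \left(2 P^{2} + 6\right) = -2 + \left(6 + 2 P^{2}\right) = 4 + 2 P^{2}$)
$V{\left(F \right)} = \frac{5}{6} - \frac{1}{2 F}$ ($V{\left(F \right)} = \frac{1}{F \left(-2\right)} + \frac{5}{6} = \frac{1}{F} \left(- \frac{1}{2}\right) + 5 \cdot \frac{1}{6} = - \frac{1}{2 F} + \frac{5}{6} = \frac{5}{6} - \frac{1}{2 F}$)
$V{\left(-4 \right)} 119 + x{\left(13 \right)} = \frac{-3 + 5 \left(-4\right)}{6 \left(-4\right)} 119 + \left(4 + 2 \cdot 13^{2}\right) = \frac{1}{6} \left(- \frac{1}{4}\right) \left(-3 - 20\right) 119 + \left(4 + 2 \cdot 169\right) = \frac{1}{6} \left(- \frac{1}{4}\right) \left(-23\right) 119 + \left(4 + 338\right) = \frac{23}{24} \cdot 119 + 342 = \frac{2737}{24} + 342 = \frac{10945}{24}$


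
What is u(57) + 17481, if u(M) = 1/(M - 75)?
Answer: 314657/18 ≈ 17481.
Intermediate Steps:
u(M) = 1/(-75 + M)
u(57) + 17481 = 1/(-75 + 57) + 17481 = 1/(-18) + 17481 = -1/18 + 17481 = 314657/18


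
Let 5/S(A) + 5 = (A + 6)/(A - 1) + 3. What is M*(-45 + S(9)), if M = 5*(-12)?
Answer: 5100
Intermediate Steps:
M = -60
S(A) = 5/(-2 + (6 + A)/(-1 + A)) (S(A) = 5/(-5 + ((A + 6)/(A - 1) + 3)) = 5/(-5 + ((6 + A)/(-1 + A) + 3)) = 5/(-5 + (3 + (6 + A)/(-1 + A))) = 5/(-2 + (6 + A)/(-1 + A)))
M*(-45 + S(9)) = -60*(-45 + 5*(1 - 1*9)/(-8 + 9)) = -60*(-45 + 5*(1 - 9)/1) = -60*(-45 + 5*1*(-8)) = -60*(-45 - 40) = -60*(-85) = 5100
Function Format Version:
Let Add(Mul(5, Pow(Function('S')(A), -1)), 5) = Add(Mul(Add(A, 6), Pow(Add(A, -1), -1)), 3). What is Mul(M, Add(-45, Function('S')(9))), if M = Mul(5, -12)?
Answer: 5100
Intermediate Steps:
M = -60
Function('S')(A) = Mul(5, Pow(Add(-2, Mul(Pow(Add(-1, A), -1), Add(6, A))), -1)) (Function('S')(A) = Mul(5, Pow(Add(-5, Add(Mul(Add(A, 6), Pow(Add(A, -1), -1)), 3)), -1)) = Mul(5, Pow(Add(-5, Add(Mul(Add(6, A), Pow(Add(-1, A), -1)), 3)), -1)) = Mul(5, Pow(Add(-5, Add(Mul(Pow(Add(-1, A), -1), Add(6, A)), 3)), -1)) = Mul(5, Pow(Add(-5, Add(3, Mul(Pow(Add(-1, A), -1), Add(6, A)))), -1)) = Mul(5, Pow(Add(-2, Mul(Pow(Add(-1, A), -1), Add(6, A))), -1)))
Mul(M, Add(-45, Function('S')(9))) = Mul(-60, Add(-45, Mul(5, Pow(Add(-8, 9), -1), Add(1, Mul(-1, 9))))) = Mul(-60, Add(-45, Mul(5, Pow(1, -1), Add(1, -9)))) = Mul(-60, Add(-45, Mul(5, 1, -8))) = Mul(-60, Add(-45, -40)) = Mul(-60, -85) = 5100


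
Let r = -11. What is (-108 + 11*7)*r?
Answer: 341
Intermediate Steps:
(-108 + 11*7)*r = (-108 + 11*7)*(-11) = (-108 + 77)*(-11) = -31*(-11) = 341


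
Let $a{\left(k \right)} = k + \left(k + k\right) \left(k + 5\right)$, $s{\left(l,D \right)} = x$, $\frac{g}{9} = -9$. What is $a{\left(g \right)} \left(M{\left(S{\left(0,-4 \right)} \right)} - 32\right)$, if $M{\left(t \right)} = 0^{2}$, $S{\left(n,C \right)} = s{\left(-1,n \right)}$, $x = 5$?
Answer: $-391392$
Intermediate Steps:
$g = -81$ ($g = 9 \left(-9\right) = -81$)
$s{\left(l,D \right)} = 5$
$S{\left(n,C \right)} = 5$
$M{\left(t \right)} = 0$
$a{\left(k \right)} = k + 2 k \left(5 + k\right)$
$a{\left(g \right)} \left(M{\left(S{\left(0,-4 \right)} \right)} - 32\right) = - 81 \left(11 + 2 \left(-81\right)\right) \left(0 - 32\right) = - 81 \left(11 - 162\right) \left(-32\right) = \left(-81\right) \left(-151\right) \left(-32\right) = 12231 \left(-32\right) = -391392$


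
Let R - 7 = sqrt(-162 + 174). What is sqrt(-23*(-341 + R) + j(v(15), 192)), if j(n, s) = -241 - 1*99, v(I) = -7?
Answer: sqrt(7342 - 46*sqrt(3)) ≈ 85.219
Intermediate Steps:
j(n, s) = -340 (j(n, s) = -241 - 99 = -340)
R = 7 + 2*sqrt(3) (R = 7 + sqrt(-162 + 174) = 7 + sqrt(12) = 7 + 2*sqrt(3) ≈ 10.464)
sqrt(-23*(-341 + R) + j(v(15), 192)) = sqrt(-23*(-341 + (7 + 2*sqrt(3))) - 340) = sqrt(-23*(-334 + 2*sqrt(3)) - 340) = sqrt((7682 - 46*sqrt(3)) - 340) = sqrt(7342 - 46*sqrt(3))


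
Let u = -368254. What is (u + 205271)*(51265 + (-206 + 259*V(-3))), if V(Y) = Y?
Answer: -8195111206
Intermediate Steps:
(u + 205271)*(51265 + (-206 + 259*V(-3))) = (-368254 + 205271)*(51265 + (-206 + 259*(-3))) = -162983*(51265 + (-206 - 777)) = -162983*(51265 - 983) = -162983*50282 = -8195111206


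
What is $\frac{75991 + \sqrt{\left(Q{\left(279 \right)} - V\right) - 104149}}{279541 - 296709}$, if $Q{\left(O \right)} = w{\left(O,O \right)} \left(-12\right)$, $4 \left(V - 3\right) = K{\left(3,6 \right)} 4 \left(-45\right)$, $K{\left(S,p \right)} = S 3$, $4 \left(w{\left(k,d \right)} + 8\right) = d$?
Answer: $- \frac{75991}{17168} - \frac{i \sqrt{26122}}{8584} \approx -4.4263 - 0.018828 i$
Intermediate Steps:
$w{\left(k,d \right)} = -8 + \frac{d}{4}$
$K{\left(S,p \right)} = 3 S$
$V = -402$ ($V = 3 + \frac{3 \cdot 3 \cdot 4 \left(-45\right)}{4} = 3 + \frac{9 \cdot 4 \left(-45\right)}{4} = 3 + \frac{36 \left(-45\right)}{4} = 3 + \frac{1}{4} \left(-1620\right) = 3 - 405 = -402$)
$Q{\left(O \right)} = 96 - 3 O$ ($Q{\left(O \right)} = \left(-8 + \frac{O}{4}\right) \left(-12\right) = 96 - 3 O$)
$\frac{75991 + \sqrt{\left(Q{\left(279 \right)} - V\right) - 104149}}{279541 - 296709} = \frac{75991 + \sqrt{\left(\left(96 - 837\right) - -402\right) - 104149}}{279541 - 296709} = \frac{75991 + \sqrt{\left(\left(96 - 837\right) + 402\right) - 104149}}{-17168} = \left(75991 + \sqrt{\left(-741 + 402\right) - 104149}\right) \left(- \frac{1}{17168}\right) = \left(75991 + \sqrt{-339 - 104149}\right) \left(- \frac{1}{17168}\right) = \left(75991 + \sqrt{-104488}\right) \left(- \frac{1}{17168}\right) = \left(75991 + 2 i \sqrt{26122}\right) \left(- \frac{1}{17168}\right) = - \frac{75991}{17168} - \frac{i \sqrt{26122}}{8584}$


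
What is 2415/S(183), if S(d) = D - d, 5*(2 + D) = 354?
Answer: -12075/571 ≈ -21.147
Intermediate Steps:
D = 344/5 (D = -2 + (⅕)*354 = -2 + 354/5 = 344/5 ≈ 68.800)
S(d) = 344/5 - d
2415/S(183) = 2415/(344/5 - 1*183) = 2415/(344/5 - 183) = 2415/(-571/5) = 2415*(-5/571) = -12075/571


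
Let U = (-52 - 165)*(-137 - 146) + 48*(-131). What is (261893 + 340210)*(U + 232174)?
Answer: 172982385591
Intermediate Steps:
U = 55123 (U = -217*(-283) - 6288 = 61411 - 6288 = 55123)
(261893 + 340210)*(U + 232174) = (261893 + 340210)*(55123 + 232174) = 602103*287297 = 172982385591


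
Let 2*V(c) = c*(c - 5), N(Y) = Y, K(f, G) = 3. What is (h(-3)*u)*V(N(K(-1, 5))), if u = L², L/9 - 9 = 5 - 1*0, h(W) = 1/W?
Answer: 15876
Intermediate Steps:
V(c) = c*(-5 + c)/2 (V(c) = (c*(c - 5))/2 = (c*(-5 + c))/2 = c*(-5 + c)/2)
L = 126 (L = 81 + 9*(5 - 1*0) = 81 + 9*(5 + 0) = 81 + 9*5 = 81 + 45 = 126)
u = 15876 (u = 126² = 15876)
(h(-3)*u)*V(N(K(-1, 5))) = (15876/(-3))*((½)*3*(-5 + 3)) = (-⅓*15876)*((½)*3*(-2)) = -5292*(-3) = 15876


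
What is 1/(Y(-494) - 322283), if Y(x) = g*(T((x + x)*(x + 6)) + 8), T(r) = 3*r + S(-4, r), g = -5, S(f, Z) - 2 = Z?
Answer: -1/9965213 ≈ -1.0035e-7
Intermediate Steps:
S(f, Z) = 2 + Z
T(r) = 2 + 4*r (T(r) = 3*r + (2 + r) = 2 + 4*r)
Y(x) = -50 - 40*x*(6 + x) (Y(x) = -5*((2 + 4*((x + x)*(x + 6))) + 8) = -5*((2 + 4*((2*x)*(6 + x))) + 8) = -5*((2 + 4*(2*x*(6 + x))) + 8) = -5*((2 + 8*x*(6 + x)) + 8) = -5*(10 + 8*x*(6 + x)) = -50 - 40*x*(6 + x))
1/(Y(-494) - 322283) = 1/((-50 - 40*(-494)*(6 - 494)) - 322283) = 1/((-50 - 40*(-494)*(-488)) - 322283) = 1/((-50 - 9642880) - 322283) = 1/(-9642930 - 322283) = 1/(-9965213) = -1/9965213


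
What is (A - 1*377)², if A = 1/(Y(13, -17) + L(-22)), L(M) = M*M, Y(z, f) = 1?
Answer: 33431928336/235225 ≈ 1.4213e+5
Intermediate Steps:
L(M) = M²
A = 1/485 (A = 1/(1 + (-22)²) = 1/(1 + 484) = 1/485 ≈ 0.0020619)
(A - 1*377)² = (1/485 - 1*377)² = (1/485 - 377)² = (-182844/485)² = 33431928336/235225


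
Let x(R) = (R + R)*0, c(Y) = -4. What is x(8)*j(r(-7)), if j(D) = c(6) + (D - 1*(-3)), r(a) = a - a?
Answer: 0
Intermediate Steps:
r(a) = 0
x(R) = 0 (x(R) = (2*R)*0 = 0)
j(D) = -1 + D (j(D) = -4 + (D - 1*(-3)) = -4 + (D + 3) = -4 + (3 + D) = -1 + D)
x(8)*j(r(-7)) = 0*(-1 + 0) = 0*(-1) = 0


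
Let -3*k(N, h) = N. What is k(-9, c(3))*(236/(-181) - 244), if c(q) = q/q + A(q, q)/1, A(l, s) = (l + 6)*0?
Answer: -133200/181 ≈ -735.91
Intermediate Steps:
A(l, s) = 0 (A(l, s) = (6 + l)*0 = 0)
c(q) = 1 (c(q) = q/q + 0/1 = 1 + 0*1 = 1 + 0 = 1)
k(N, h) = -N/3
k(-9, c(3))*(236/(-181) - 244) = (-1/3*(-9))*(236/(-181) - 244) = 3*(236*(-1/181) - 244) = 3*(-236/181 - 244) = 3*(-44400/181) = -133200/181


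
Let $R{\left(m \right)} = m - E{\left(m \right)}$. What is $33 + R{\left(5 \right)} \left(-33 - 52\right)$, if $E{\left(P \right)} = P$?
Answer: $33$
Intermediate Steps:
$R{\left(m \right)} = 0$ ($R{\left(m \right)} = m - m = 0$)
$33 + R{\left(5 \right)} \left(-33 - 52\right) = 33 + 0 \left(-33 - 52\right) = 33 + 0 \left(-85\right) = 33 + 0 = 33$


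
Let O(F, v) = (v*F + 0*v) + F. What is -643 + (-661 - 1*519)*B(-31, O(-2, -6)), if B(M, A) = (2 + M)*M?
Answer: -1061463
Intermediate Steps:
O(F, v) = F + F*v (O(F, v) = (F*v + 0) + F = F*v + F = F + F*v)
B(M, A) = M*(2 + M)
-643 + (-661 - 1*519)*B(-31, O(-2, -6)) = -643 + (-661 - 1*519)*(-31*(2 - 31)) = -643 + (-661 - 519)*(-31*(-29)) = -643 - 1180*899 = -643 - 1060820 = -1061463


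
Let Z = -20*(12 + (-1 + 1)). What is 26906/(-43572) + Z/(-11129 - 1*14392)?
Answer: -112701791/185333502 ≈ -0.60810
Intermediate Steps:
Z = -240 (Z = -20*(12 + 0) = -20*12 = -240)
26906/(-43572) + Z/(-11129 - 1*14392) = 26906/(-43572) - 240/(-11129 - 1*14392) = 26906*(-1/43572) - 240/(-11129 - 14392) = -13453/21786 - 240/(-25521) = -13453/21786 - 240*(-1/25521) = -13453/21786 + 80/8507 = -112701791/185333502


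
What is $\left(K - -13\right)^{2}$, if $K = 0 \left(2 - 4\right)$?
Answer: $169$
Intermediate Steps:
$K = 0$ ($K = 0 \left(-2\right) = 0$)
$\left(K - -13\right)^{2} = \left(0 - -13\right)^{2} = \left(0 + 13\right)^{2} = 13^{2} = 169$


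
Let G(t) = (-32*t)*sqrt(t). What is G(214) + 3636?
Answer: 3636 - 6848*sqrt(214) ≈ -96542.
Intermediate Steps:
G(t) = -32*t**(3/2)
G(214) + 3636 = -6848*sqrt(214) + 3636 = 3636 - 6848*sqrt(214)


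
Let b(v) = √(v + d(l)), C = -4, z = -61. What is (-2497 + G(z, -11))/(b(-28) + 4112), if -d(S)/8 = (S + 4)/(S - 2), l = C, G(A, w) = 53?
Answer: -2512432/4227143 + 1222*I*√7/4227143 ≈ -0.59436 + 0.00076484*I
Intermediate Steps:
l = -4
d(S) = -8*(4 + S)/(-2 + S) (d(S) = -8*(S + 4)/(S - 2) = -8*(4 + S)/(-2 + S))
b(v) = √v (b(v) = √(v + 8*(-4 - 1*(-4))/(-2 - 4)) = √(v + 8*(-4 + 4)/(-6)) = √(v + 8*(-⅙)*0) = √(v + 0) = √v)
(-2497 + G(z, -11))/(b(-28) + 4112) = (-2497 + 53)/(√(-28) + 4112) = -2444/(2*I*√7 + 4112) = -2444/(4112 + 2*I*√7)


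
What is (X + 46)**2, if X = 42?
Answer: 7744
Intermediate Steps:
(X + 46)**2 = (42 + 46)**2 = 88**2 = 7744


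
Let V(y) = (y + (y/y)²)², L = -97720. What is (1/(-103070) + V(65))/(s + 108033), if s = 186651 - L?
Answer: 448972919/40445080280 ≈ 0.011101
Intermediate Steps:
V(y) = (1 + y)² (V(y) = (y + 1²)² = (y + 1)² = (1 + y)²)
s = 284371 (s = 186651 - 1*(-97720) = 186651 + 97720 = 284371)
(1/(-103070) + V(65))/(s + 108033) = (1/(-103070) + (1 + 65)²)/(284371 + 108033) = (-1/103070 + 66²)/392404 = (-1/103070 + 4356)*(1/392404) = (448972919/103070)*(1/392404) = 448972919/40445080280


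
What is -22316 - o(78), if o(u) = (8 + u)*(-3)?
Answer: -22058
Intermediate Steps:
o(u) = -24 - 3*u
-22316 - o(78) = -22316 - (-24 - 3*78) = -22316 - (-24 - 234) = -22316 - 1*(-258) = -22316 + 258 = -22058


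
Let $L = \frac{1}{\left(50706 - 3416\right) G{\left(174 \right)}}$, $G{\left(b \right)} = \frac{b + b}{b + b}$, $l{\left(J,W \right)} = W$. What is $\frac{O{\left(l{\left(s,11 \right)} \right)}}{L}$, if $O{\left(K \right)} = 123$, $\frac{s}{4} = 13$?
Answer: $5816670$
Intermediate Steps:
$s = 52$ ($s = 4 \cdot 13 = 52$)
$G{\left(b \right)} = 1$ ($G{\left(b \right)} = \frac{2 b}{2 b} = 2 b \frac{1}{2 b} = 1$)
$L = \frac{1}{47290}$ ($L = \frac{1}{\left(50706 - 3416\right) 1} = \frac{1}{47290} \cdot 1 = \frac{1}{47290} \approx 2.1146 \cdot 10^{-5}$)
$\frac{O{\left(l{\left(s,11 \right)} \right)}}{L} = 123 \frac{1}{\frac{1}{47290}} = 123 \cdot 47290 = 5816670$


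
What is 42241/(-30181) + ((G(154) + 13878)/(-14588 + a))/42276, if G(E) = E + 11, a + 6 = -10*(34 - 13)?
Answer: -8812372863549/6296298892208 ≈ -1.3996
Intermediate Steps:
a = -216 (a = -6 - 10*(34 - 13) = -6 - 10*21 = -6 - 210 = -216)
G(E) = 11 + E
42241/(-30181) + ((G(154) + 13878)/(-14588 + a))/42276 = 42241/(-30181) + (((11 + 154) + 13878)/(-14588 - 216))/42276 = 42241*(-1/30181) + ((165 + 13878)/(-14804))*(1/42276) = -42241/30181 + (14043*(-1/14804))*(1/42276) = -42241/30181 - 14043/14804*1/42276 = -42241/30181 - 4681/208617968 = -8812372863549/6296298892208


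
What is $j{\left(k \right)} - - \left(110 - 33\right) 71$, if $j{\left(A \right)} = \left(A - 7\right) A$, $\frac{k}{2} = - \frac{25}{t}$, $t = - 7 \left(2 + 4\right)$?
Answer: $\frac{2407897}{441} \approx 5460.1$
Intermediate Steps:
$t = -42$ ($t = \left(-7\right) 6 = -42$)
$k = \frac{25}{21}$ ($k = 2 \left(- \frac{25}{-42}\right) = 2 \left(\left(-25\right) \left(- \frac{1}{42}\right)\right) = 2 \cdot \frac{25}{42} = \frac{25}{21} \approx 1.1905$)
$j{\left(A \right)} = A \left(-7 + A\right)$ ($j{\left(A \right)} = \left(-7 + A\right) A = A \left(-7 + A\right)$)
$j{\left(k \right)} - - \left(110 - 33\right) 71 = \frac{25 \left(-7 + \frac{25}{21}\right)}{21} - - \left(110 - 33\right) 71 = \frac{25}{21} \left(- \frac{122}{21}\right) - - 77 \cdot 71 = - \frac{3050}{441} - \left(-1\right) 5467 = - \frac{3050}{441} - -5467 = - \frac{3050}{441} + 5467 = \frac{2407897}{441}$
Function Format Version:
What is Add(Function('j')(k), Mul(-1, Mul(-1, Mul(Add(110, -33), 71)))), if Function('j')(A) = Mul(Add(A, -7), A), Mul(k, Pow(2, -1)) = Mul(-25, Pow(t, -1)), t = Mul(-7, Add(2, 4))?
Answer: Rational(2407897, 441) ≈ 5460.1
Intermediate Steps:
t = -42 (t = Mul(-7, 6) = -42)
k = Rational(25, 21) (k = Mul(2, Mul(-25, Pow(-42, -1))) = Mul(2, Mul(-25, Rational(-1, 42))) = Mul(2, Rational(25, 42)) = Rational(25, 21) ≈ 1.1905)
Function('j')(A) = Mul(A, Add(-7, A)) (Function('j')(A) = Mul(Add(-7, A), A) = Mul(A, Add(-7, A)))
Add(Function('j')(k), Mul(-1, Mul(-1, Mul(Add(110, -33), 71)))) = Add(Mul(Rational(25, 21), Add(-7, Rational(25, 21))), Mul(-1, Mul(-1, Mul(Add(110, -33), 71)))) = Add(Mul(Rational(25, 21), Rational(-122, 21)), Mul(-1, Mul(-1, Mul(77, 71)))) = Add(Rational(-3050, 441), Mul(-1, Mul(-1, 5467))) = Add(Rational(-3050, 441), Mul(-1, -5467)) = Add(Rational(-3050, 441), 5467) = Rational(2407897, 441)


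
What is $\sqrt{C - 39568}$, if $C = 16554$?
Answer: $i \sqrt{23014} \approx 151.7 i$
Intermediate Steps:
$\sqrt{C - 39568} = \sqrt{16554 - 39568} = \sqrt{-23014} = i \sqrt{23014}$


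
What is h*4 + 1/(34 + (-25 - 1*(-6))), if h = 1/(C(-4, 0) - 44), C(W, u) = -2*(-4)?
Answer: -2/45 ≈ -0.044444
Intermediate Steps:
C(W, u) = 8
h = -1/36 (h = 1/(8 - 44) = 1/(-36) = -1/36 ≈ -0.027778)
h*4 + 1/(34 + (-25 - 1*(-6))) = -1/36*4 + 1/(34 + (-25 - 1*(-6))) = -⅑ + 1/(34 + (-25 + 6)) = -⅑ + 1/(34 - 19) = -⅑ + 1/15 = -2/45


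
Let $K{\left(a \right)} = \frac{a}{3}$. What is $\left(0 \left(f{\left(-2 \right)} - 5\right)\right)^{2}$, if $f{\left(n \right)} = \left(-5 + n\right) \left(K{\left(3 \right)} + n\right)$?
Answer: $0$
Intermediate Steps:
$K{\left(a \right)} = \frac{a}{3}$ ($K{\left(a \right)} = a \frac{1}{3} = \frac{a}{3}$)
$f{\left(n \right)} = \left(1 + n\right) \left(-5 + n\right)$ ($f{\left(n \right)} = \left(-5 + n\right) \left(\frac{1}{3} \cdot 3 + n\right) = \left(-5 + n\right) \left(1 + n\right) = \left(1 + n\right) \left(-5 + n\right)$)
$\left(0 \left(f{\left(-2 \right)} - 5\right)\right)^{2} = \left(0 \left(\left(-5 + \left(-2\right)^{2} - -8\right) - 5\right)\right)^{2} = \left(0 \left(\left(-5 + 4 + 8\right) - 5\right)\right)^{2} = \left(0 \left(7 - 5\right)\right)^{2} = \left(0 \cdot 2\right)^{2} = 0^{2} = 0$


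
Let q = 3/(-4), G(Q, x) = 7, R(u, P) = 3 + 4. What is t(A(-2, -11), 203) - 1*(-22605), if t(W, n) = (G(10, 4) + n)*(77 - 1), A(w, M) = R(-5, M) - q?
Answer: 38565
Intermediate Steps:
R(u, P) = 7
q = -¾ (q = 3*(-¼) = -¾ ≈ -0.75000)
A(w, M) = 31/4 (A(w, M) = 7 - 1*(-¾) = 7 + ¾ = 31/4)
t(W, n) = 532 + 76*n (t(W, n) = (7 + n)*(77 - 1) = (7 + n)*76 = 532 + 76*n)
t(A(-2, -11), 203) - 1*(-22605) = (532 + 76*203) - 1*(-22605) = (532 + 15428) + 22605 = 15960 + 22605 = 38565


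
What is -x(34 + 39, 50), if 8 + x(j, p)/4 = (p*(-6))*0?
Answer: 32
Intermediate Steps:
x(j, p) = -32 (x(j, p) = -32 + 4*((p*(-6))*0) = -32 + 4*(-6*p*0) = -32 + 4*0 = -32 + 0 = -32)
-x(34 + 39, 50) = -1*(-32) = 32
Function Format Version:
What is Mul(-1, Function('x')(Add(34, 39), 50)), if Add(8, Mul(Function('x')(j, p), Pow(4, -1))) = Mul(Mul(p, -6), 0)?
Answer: 32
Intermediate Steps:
Function('x')(j, p) = -32 (Function('x')(j, p) = Add(-32, Mul(4, Mul(Mul(p, -6), 0))) = Add(-32, Mul(4, Mul(Mul(-6, p), 0))) = Add(-32, Mul(4, 0)) = Add(-32, 0) = -32)
Mul(-1, Function('x')(Add(34, 39), 50)) = Mul(-1, -32) = 32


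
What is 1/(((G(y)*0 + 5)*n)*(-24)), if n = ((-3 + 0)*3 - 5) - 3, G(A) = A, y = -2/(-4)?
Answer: 1/2040 ≈ 0.00049020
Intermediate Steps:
y = ½ (y = -2*(-¼) = ½ ≈ 0.50000)
n = -17 (n = (-3*3 - 5) - 3 = (-9 - 5) - 3 = -14 - 3 = -17)
1/(((G(y)*0 + 5)*n)*(-24)) = 1/((((½)*0 + 5)*(-17))*(-24)) = 1/(((0 + 5)*(-17))*(-24)) = 1/((5*(-17))*(-24)) = 1/(-85*(-24)) = 1/2040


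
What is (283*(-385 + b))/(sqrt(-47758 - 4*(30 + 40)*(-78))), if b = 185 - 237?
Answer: 123671*I*sqrt(25918)/25918 ≈ 768.19*I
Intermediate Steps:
b = -52
(283*(-385 + b))/(sqrt(-47758 - 4*(30 + 40)*(-78))) = (283*(-385 - 52))/(sqrt(-47758 - 4*(30 + 40)*(-78))) = (283*(-437))/(sqrt(-47758 - 4*70*(-78))) = -123671/sqrt(-47758 - 280*(-78)) = -123671/sqrt(-47758 + 21840) = -123671*(-I*sqrt(25918)/25918) = -(-123671)*I*sqrt(25918)/25918 = 123671*I*sqrt(25918)/25918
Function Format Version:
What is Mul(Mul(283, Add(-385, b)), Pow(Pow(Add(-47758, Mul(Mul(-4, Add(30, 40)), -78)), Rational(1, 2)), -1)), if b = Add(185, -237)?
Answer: Mul(Rational(123671, 25918), I, Pow(25918, Rational(1, 2))) ≈ Mul(768.19, I)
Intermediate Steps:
b = -52
Mul(Mul(283, Add(-385, b)), Pow(Pow(Add(-47758, Mul(Mul(-4, Add(30, 40)), -78)), Rational(1, 2)), -1)) = Mul(Mul(283, Add(-385, -52)), Pow(Pow(Add(-47758, Mul(Mul(-4, Add(30, 40)), -78)), Rational(1, 2)), -1)) = Mul(Mul(283, -437), Pow(Pow(Add(-47758, Mul(Mul(-4, 70), -78)), Rational(1, 2)), -1)) = Mul(-123671, Pow(Pow(Add(-47758, Mul(-280, -78)), Rational(1, 2)), -1)) = Mul(-123671, Pow(Pow(Add(-47758, 21840), Rational(1, 2)), -1)) = Mul(-123671, Pow(Pow(-25918, Rational(1, 2)), -1)) = Mul(-123671, Pow(Mul(I, Pow(25918, Rational(1, 2))), -1)) = Mul(-123671, Mul(Rational(-1, 25918), I, Pow(25918, Rational(1, 2)))) = Mul(Rational(123671, 25918), I, Pow(25918, Rational(1, 2)))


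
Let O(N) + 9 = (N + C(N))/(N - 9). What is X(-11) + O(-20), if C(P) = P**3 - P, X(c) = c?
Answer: 7420/29 ≈ 255.86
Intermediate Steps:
O(N) = -9 + N**3/(-9 + N) (O(N) = -9 + (N + (N**3 - N))/(N - 9) = -9 + N**3/(-9 + N))
X(-11) + O(-20) = -11 + (81 + (-20)**3 - 9*(-20))/(-9 - 20) = -11 + (81 - 8000 + 180)/(-29) = -11 - 1/29*(-7739) = -11 + 7739/29 = 7420/29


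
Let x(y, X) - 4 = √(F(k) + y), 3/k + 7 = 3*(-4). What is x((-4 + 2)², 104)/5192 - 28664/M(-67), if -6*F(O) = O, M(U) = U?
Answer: 37205939/86966 + 3*√646/197296 ≈ 427.82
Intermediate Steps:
k = -3/19 (k = 3/(-7 + 3*(-4)) = 3/(-7 - 12) = 3/(-19) = 3*(-1/19) = -3/19 ≈ -0.15789)
F(O) = -O/6
x(y, X) = 4 + √(1/38 + y) (x(y, X) = 4 + √(-⅙*(-3/19) + y) = 4 + √(1/38 + y))
x((-4 + 2)², 104)/5192 - 28664/M(-67) = (4 + √(38 + 1444*(-4 + 2)²)/38)/5192 - 28664/(-67) = (4 + √(38 + 1444*(-2)²)/38)*(1/5192) - 28664*(-1/67) = (4 + √(38 + 1444*4)/38)*(1/5192) + 28664/67 = (4 + √(38 + 5776)/38)*(1/5192) + 28664/67 = (4 + √5814/38)*(1/5192) + 28664/67 = (4 + (3*√646)/38)*(1/5192) + 28664/67 = (4 + 3*√646/38)*(1/5192) + 28664/67 = (1/1298 + 3*√646/197296) + 28664/67 = 37205939/86966 + 3*√646/197296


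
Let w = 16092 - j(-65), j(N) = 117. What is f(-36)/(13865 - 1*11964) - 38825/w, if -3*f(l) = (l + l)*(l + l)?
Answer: -4056445/1214739 ≈ -3.3394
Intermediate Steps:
f(l) = -4*l**2/3 (f(l) = -(l + l)*(l + l)/3 = -2*l*2*l/3 = -4*l**2/3)
w = 15975 (w = 16092 - 1*117 = 16092 - 117 = 15975)
f(-36)/(13865 - 1*11964) - 38825/w = (-4/3*(-36)**2)/(13865 - 1*11964) - 38825/15975 = (-4/3*1296)/(13865 - 11964) - 38825*1/15975 = -1728/1901 - 1553/639 = -4056445/1214739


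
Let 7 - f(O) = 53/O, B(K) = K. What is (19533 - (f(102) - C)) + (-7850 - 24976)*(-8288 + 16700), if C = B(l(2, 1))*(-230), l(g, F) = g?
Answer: -28163551039/102 ≈ -2.7611e+8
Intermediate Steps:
f(O) = 7 - 53/O
C = -460 (C = 2*(-230) = -460)
(19533 - (f(102) - C)) + (-7850 - 24976)*(-8288 + 16700) = (19533 - ((7 - 53/102) - 1*(-460))) + (-7850 - 24976)*(-8288 + 16700) = (19533 - ((7 - 53*1/102) + 460)) - 32826*8412 = (19533 - ((7 - 53/102) + 460)) - 276132312 = (19533 - (661/102 + 460)) - 276132312 = (19533 - 1*47581/102) - 276132312 = (19533 - 47581/102) - 276132312 = 1944785/102 - 276132312 = -28163551039/102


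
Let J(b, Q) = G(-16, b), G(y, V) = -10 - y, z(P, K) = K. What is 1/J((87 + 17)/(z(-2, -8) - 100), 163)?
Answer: ⅙ ≈ 0.16667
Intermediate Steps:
J(b, Q) = 6 (J(b, Q) = -10 - 1*(-16) = -10 + 16 = 6)
1/J((87 + 17)/(z(-2, -8) - 100), 163) = 1/6 = ⅙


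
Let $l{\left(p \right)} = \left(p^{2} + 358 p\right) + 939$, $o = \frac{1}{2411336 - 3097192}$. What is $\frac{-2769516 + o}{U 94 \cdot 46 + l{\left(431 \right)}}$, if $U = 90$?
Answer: $- \frac{1899489165697}{500783245248} \approx -3.793$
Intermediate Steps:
$o = - \frac{1}{685856}$ ($o = \frac{1}{-685856} = - \frac{1}{685856} \approx -1.458 \cdot 10^{-6}$)
$l{\left(p \right)} = 939 + p^{2} + 358 p$
$\frac{-2769516 + o}{U 94 \cdot 46 + l{\left(431 \right)}} = \frac{-2769516 - \frac{1}{685856}}{90 \cdot 94 \cdot 46 + \left(939 + 431^{2} + 358 \cdot 431\right)} = - \frac{1899489165697}{685856 \left(8460 \cdot 46 + \left(939 + 185761 + 154298\right)\right)} = - \frac{1899489165697}{685856 \left(389160 + 340998\right)} = - \frac{1899489165697}{685856 \cdot 730158} = \left(- \frac{1899489165697}{685856}\right) \frac{1}{730158} = - \frac{1899489165697}{500783245248}$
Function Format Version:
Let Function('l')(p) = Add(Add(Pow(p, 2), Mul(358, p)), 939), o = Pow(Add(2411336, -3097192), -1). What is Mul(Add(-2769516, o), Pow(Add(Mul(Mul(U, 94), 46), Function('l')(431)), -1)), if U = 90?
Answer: Rational(-1899489165697, 500783245248) ≈ -3.7930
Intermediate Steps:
o = Rational(-1, 685856) (o = Pow(-685856, -1) = Rational(-1, 685856) ≈ -1.4580e-6)
Function('l')(p) = Add(939, Pow(p, 2), Mul(358, p))
Mul(Add(-2769516, o), Pow(Add(Mul(Mul(U, 94), 46), Function('l')(431)), -1)) = Mul(Add(-2769516, Rational(-1, 685856)), Pow(Add(Mul(Mul(90, 94), 46), Add(939, Pow(431, 2), Mul(358, 431))), -1)) = Mul(Rational(-1899489165697, 685856), Pow(Add(Mul(8460, 46), Add(939, 185761, 154298)), -1)) = Mul(Rational(-1899489165697, 685856), Pow(Add(389160, 340998), -1)) = Mul(Rational(-1899489165697, 685856), Pow(730158, -1)) = Mul(Rational(-1899489165697, 685856), Rational(1, 730158)) = Rational(-1899489165697, 500783245248)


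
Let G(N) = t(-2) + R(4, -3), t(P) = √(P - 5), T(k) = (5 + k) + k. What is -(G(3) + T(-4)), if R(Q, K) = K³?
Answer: 30 - I*√7 ≈ 30.0 - 2.6458*I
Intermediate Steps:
T(k) = 5 + 2*k
t(P) = √(-5 + P)
G(N) = -27 + I*√7 (G(N) = √(-5 - 2) + (-3)³ = √(-7) - 27 = I*√7 - 27 = -27 + I*√7)
-(G(3) + T(-4)) = -((-27 + I*√7) + (5 + 2*(-4))) = -((-27 + I*√7) + (5 - 8)) = -((-27 + I*√7) - 3) = -(-30 + I*√7) = 30 - I*√7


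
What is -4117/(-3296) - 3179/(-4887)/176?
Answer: 20179313/16107552 ≈ 1.2528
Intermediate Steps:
-4117/(-3296) - 3179/(-4887)/176 = -4117*(-1/3296) - 3179*(-1/4887)*(1/176) = 4117/3296 + (3179/4887)*(1/176) = 4117/3296 + 289/78192 = 20179313/16107552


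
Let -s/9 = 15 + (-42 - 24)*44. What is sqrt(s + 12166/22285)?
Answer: 113*sqrt(1011271015)/22285 ≈ 161.25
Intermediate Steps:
s = 26001 (s = -9*(15 + (-42 - 24)*44) = -9*(15 - 66*44) = -9*(15 - 2904) = -9*(-2889) = 26001)
sqrt(s + 12166/22285) = sqrt(26001 + 12166/22285) = sqrt(579444451/22285) = 113*sqrt(1011271015)/22285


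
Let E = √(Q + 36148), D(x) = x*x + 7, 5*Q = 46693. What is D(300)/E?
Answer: 90007*√1137165/227433 ≈ 422.02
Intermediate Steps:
Q = 46693/5 (Q = (⅕)*46693 = 46693/5 ≈ 9338.6)
D(x) = 7 + x² (D(x) = x² + 7 = 7 + x²)
E = √1137165/5 (E = √(46693/5 + 36148) = √(227433/5) = √1137165/5 ≈ 213.28)
D(300)/E = (7 + 300²)/((√1137165/5)) = (7 + 90000)*(√1137165/227433) = 90007*(√1137165/227433) = 90007*√1137165/227433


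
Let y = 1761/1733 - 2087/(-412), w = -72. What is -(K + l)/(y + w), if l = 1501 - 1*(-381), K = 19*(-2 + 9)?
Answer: 46409740/1518239 ≈ 30.568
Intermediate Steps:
K = 133 (K = 19*7 = 133)
y = 4342303/713996 (y = 1761*(1/1733) - 2087*(-1/412) = 1761/1733 + 2087/412 = 4342303/713996 ≈ 6.0817)
l = 1882 (l = 1501 + 381 = 1882)
-(K + l)/(y + w) = -(133 + 1882)/(4342303/713996 - 72) = -2015/(-47065409/713996) = -2015*(-713996)/47065409 = -1*(-46409740/1518239) = 46409740/1518239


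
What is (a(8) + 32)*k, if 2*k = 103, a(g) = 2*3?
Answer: 1957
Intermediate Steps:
a(g) = 6
k = 103/2 (k = (1/2)*103 = 103/2 ≈ 51.500)
(a(8) + 32)*k = (6 + 32)*(103/2) = 38*(103/2) = 1957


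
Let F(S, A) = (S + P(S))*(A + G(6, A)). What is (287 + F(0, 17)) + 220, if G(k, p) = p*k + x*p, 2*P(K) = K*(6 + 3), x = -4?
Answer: 507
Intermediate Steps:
P(K) = 9*K/2 (P(K) = (K*(6 + 3))/2 = (K*9)/2 = (9*K)/2 = 9*K/2)
G(k, p) = -4*p + k*p (G(k, p) = p*k - 4*p = k*p - 4*p = -4*p + k*p)
F(S, A) = 33*A*S/2 (F(S, A) = (S + 9*S/2)*(A + A*(-4 + 6)) = (11*S/2)*(A + A*2) = (11*S/2)*(A + 2*A) = (11*S/2)*(3*A) = 33*A*S/2)
(287 + F(0, 17)) + 220 = (287 + (33/2)*17*0) + 220 = (287 + 0) + 220 = 287 + 220 = 507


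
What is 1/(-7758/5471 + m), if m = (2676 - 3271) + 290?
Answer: -5471/1676413 ≈ -0.0032635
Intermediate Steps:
m = -305 (m = -595 + 290 = -305)
1/(-7758/5471 + m) = 1/(-7758/5471 - 305) = 1/(-1676413/5471) = -5471/1676413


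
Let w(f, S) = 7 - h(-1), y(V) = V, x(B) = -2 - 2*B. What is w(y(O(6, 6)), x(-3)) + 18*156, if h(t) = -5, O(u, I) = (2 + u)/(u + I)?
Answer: 2820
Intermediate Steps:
O(u, I) = (2 + u)/(I + u)
w(f, S) = 12 (w(f, S) = 7 - 1*(-5) = 7 + 5 = 12)
w(y(O(6, 6)), x(-3)) + 18*156 = 12 + 18*156 = 12 + 2808 = 2820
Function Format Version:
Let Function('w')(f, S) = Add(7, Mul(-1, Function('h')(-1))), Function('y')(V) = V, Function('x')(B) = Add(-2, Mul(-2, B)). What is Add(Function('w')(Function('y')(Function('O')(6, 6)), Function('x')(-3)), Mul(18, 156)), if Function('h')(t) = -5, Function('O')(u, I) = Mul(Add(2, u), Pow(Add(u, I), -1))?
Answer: 2820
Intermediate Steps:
Function('O')(u, I) = Mul(Pow(Add(I, u), -1), Add(2, u)) (Function('O')(u, I) = Mul(Add(2, u), Pow(Add(I, u), -1)) = Mul(Pow(Add(I, u), -1), Add(2, u)))
Function('w')(f, S) = 12 (Function('w')(f, S) = Add(7, Mul(-1, -5)) = Add(7, 5) = 12)
Add(Function('w')(Function('y')(Function('O')(6, 6)), Function('x')(-3)), Mul(18, 156)) = Add(12, Mul(18, 156)) = Add(12, 2808) = 2820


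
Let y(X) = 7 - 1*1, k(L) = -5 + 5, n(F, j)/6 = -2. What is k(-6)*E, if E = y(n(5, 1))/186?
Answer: 0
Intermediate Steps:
n(F, j) = -12 (n(F, j) = 6*(-2) = -12)
k(L) = 0
y(X) = 6 (y(X) = 7 - 1 = 6)
E = 1/31 (E = 6/186 = 6*(1/186) = 1/31 ≈ 0.032258)
k(-6)*E = 0*(1/31) = 0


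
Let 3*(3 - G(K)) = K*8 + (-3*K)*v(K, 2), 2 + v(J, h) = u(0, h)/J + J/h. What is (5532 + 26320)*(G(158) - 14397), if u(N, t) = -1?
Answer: -253255252/3 ≈ -8.4418e+7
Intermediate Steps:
v(J, h) = -2 - 1/J + J/h (v(J, h) = -2 + (-1/J + J/h) = -2 - 1/J + J/h)
G(K) = 3 - 8*K/3 + K*(-2 + K/2 - 1/K) (G(K) = 3 - (K*8 + (-3*K)*(-2 - 1/K + K/2))/3 = 3 - (8*K + (-3*K)*(-2 - 1/K + K*(½)))/3 = 3 - (8*K + (-3*K)*(-2 - 1/K + K/2))/3 = 3 - (8*K + (-3*K)*(-2 + K/2 - 1/K))/3 = 3 - (8*K - 3*K*(-2 + K/2 - 1/K))/3 = 3 + (-8*K/3 + K*(-2 + K/2 - 1/K)) = 3 - 8*K/3 + K*(-2 + K/2 - 1/K))
(5532 + 26320)*(G(158) - 14397) = (5532 + 26320)*((2 + (½)*158² - 14/3*158) - 14397) = 31852*((2 + (½)*24964 - 2212/3) - 14397) = 31852*((2 + 12482 - 2212/3) - 14397) = 31852*(35240/3 - 14397) = 31852*(-7951/3) = -253255252/3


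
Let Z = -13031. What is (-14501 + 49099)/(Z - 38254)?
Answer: -34598/51285 ≈ -0.67462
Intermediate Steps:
(-14501 + 49099)/(Z - 38254) = (-14501 + 49099)/(-13031 - 38254) = 34598/(-51285) = 34598*(-1/51285) = -34598/51285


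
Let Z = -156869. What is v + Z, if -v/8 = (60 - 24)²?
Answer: -167237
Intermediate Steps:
v = -10368 (v = -8*(60 - 24)² = -8*36² = -8*1296 = -10368)
v + Z = -10368 - 156869 = -167237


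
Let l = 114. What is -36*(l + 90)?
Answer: -7344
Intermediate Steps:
-36*(l + 90) = -36*(114 + 90) = -36*204 = -7344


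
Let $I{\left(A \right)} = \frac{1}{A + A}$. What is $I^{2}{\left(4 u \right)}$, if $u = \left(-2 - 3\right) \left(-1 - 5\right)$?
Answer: $\frac{1}{57600} \approx 1.7361 \cdot 10^{-5}$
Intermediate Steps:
$u = 30$ ($u = \left(-5\right) \left(-6\right) = 30$)
$I{\left(A \right)} = \frac{1}{2 A}$
$I^{2}{\left(4 u \right)} = \left(\frac{1}{2 \cdot 4 \cdot 30}\right)^{2} = \left(\frac{1}{2 \cdot 120}\right)^{2} = \left(\frac{1}{2} \cdot \frac{1}{120}\right)^{2} = \left(\frac{1}{240}\right)^{2} = \frac{1}{57600}$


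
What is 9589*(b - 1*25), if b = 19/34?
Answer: -7968459/34 ≈ -2.3437e+5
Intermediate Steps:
b = 19/34 (b = 19*(1/34) = 19/34 ≈ 0.55882)
9589*(b - 1*25) = 9589*(19/34 - 1*25) = 9589*(19/34 - 25) = 9589*(-831/34) = -7968459/34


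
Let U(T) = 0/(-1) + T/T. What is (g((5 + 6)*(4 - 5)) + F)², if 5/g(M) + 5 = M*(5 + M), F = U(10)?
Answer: 4356/3721 ≈ 1.1707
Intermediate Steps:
U(T) = 1 (U(T) = 0*(-1) + 1 = 0 + 1 = 1)
F = 1
g(M) = 5/(-5 + M*(5 + M))
(g((5 + 6)*(4 - 5)) + F)² = (5/(-5 + ((5 + 6)*(4 - 5))² + 5*((5 + 6)*(4 - 5))) + 1)² = (5/(-5 + (11*(-1))² + 5*(11*(-1))) + 1)² = (5/(-5 + (-11)² + 5*(-11)) + 1)² = (5/(-5 + 121 - 55) + 1)² = (5/61 + 1)² = (66/61)² = 4356/3721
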